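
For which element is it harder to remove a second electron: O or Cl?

O

After 1 electron has been removed, what remains? O⁺ still has 5 valence electrons; Cl⁺ still has 6 valence electrons.
All are still removing valence electrons, so compare the +1 ions as you would atoms: IE_2 generally rises across a period (higher Z_eff) and falls down a group (larger shell), subject to the usual subshell exceptions.
Valence configurations: O⁺ [He]2s²2p³, Cl⁺ [Ne]3s²3p⁴.
Approximate IE_2 values (kJ/mol): O 3388, Cl 2298.
Hence IE_2: Cl < O.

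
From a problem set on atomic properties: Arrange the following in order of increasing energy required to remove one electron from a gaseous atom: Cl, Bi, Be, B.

Bi < B < Be < Cl

Be is in period 2, group 2; B is in period 2, group 13; Cl is in period 3, group 17; Bi is in period 6, group 15.
Removing the outermost electron gets harder across a period and easier down a group.
Here both period and group differ, so the two effects have to be weighed against each other.
B > Bi: the two effects oppose for this pair; the down-group effect wins (801 vs 703 kJ/mol).
Be > B: this pair runs against the simple trend — see the exception note.
Cl > Be: the two effects oppose for this pair; the across-period effect wins (1251 vs 900 kJ/mol).
Note the exception: Be has a higher first ionization energy than B, contrary to the simple trend — removing B's lone 2p electron is easier than breaking Be's filled 2s².
Tabulated first ionization energy (kJ/mol): Be 900, B 801, Cl 1251, Bi 703.
So from lowest to highest: Bi < B < Be < Cl.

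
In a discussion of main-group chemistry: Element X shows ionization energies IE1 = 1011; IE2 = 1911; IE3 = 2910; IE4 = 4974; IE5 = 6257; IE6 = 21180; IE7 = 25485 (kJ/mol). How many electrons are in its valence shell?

5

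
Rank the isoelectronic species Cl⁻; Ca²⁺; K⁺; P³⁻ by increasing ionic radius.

All of these have 18 electrons, so size is governed by nuclear charge alone: the more protons, the stronger the pull on the same electron cloud, and the smaller the ion.
Nuclear charges: Ca²⁺ (Z=20), K⁺ (Z=19), Cl⁻ (Z=17), P³⁻ (Z=15).
Smallest to largest: Ca²⁺ < K⁺ < Cl⁻ < P³⁻.

Ca²⁺ < K⁺ < Cl⁻ < P³⁻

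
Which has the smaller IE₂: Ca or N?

The second ionization energy removes an electron from the +1 ion. For each element: Ca⁺ still has 1 valence electron; N⁺ still has 4 valence electrons.
All are still removing valence electrons, so compare the +1 ions as you would atoms: IE_2 generally rises across a period (higher Z_eff) and falls down a group (larger shell), subject to the usual subshell exceptions.
Valence configurations: Ca⁺ [Ar]4s¹, N⁺ [He]2s²2p².
The numbers (kJ/mol): Ca 1145, N 2856.
Putting it together, IE_2: Ca < N.

Ca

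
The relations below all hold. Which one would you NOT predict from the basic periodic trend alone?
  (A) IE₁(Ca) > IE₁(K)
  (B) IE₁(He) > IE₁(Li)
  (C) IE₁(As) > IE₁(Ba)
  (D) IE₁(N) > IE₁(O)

(D)

The general trend: first ionisation energy increases across a period and decreases down a group.
(A) Ca (period 4, group 2) vs K (period 4, group 1): the stated order agrees with the simple trend.
(B) He (period 1, group 18) vs Li (period 2, group 1): the stated order agrees with the simple trend.
(C) As (period 4, group 15) vs Ba (period 6, group 2): the stated order agrees with the simple trend.
(D) N (period 2, group 15) vs O (period 2, group 16): the stated order contradicts the simple trend.
The exception is (D): pairing an electron in O's 2p⁴ costs repulsion energy, so O ionizes more easily than half-filled N (2p³).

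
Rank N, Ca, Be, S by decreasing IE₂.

N > S > Be > Ca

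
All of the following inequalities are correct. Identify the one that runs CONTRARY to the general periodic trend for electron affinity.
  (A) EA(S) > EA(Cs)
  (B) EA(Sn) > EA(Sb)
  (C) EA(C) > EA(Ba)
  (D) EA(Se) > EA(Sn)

(B)

The general trend: electron affinity increases across a period and decreases down a group.
(A) S (period 3, group 16) vs Cs (period 6, group 1): the stated order agrees with the simple trend.
(B) Sn (period 5, group 14) vs Sb (period 5, group 15): the stated order contradicts the simple trend.
(C) C (period 2, group 14) vs Ba (period 6, group 2): the stated order agrees with the simple trend.
(D) Se (period 4, group 16) vs Sn (period 5, group 14): the stated order agrees with the simple trend.
The exception is (B): adding an electron to Sb's half-filled 5p³ is unfavourable, so Sn has the more exothermic EA.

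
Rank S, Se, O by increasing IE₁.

O is in period 2, group 16; S is in period 3, group 16; Se is in period 4, group 16.
IE₁ increases left→right with effective nuclear charge and decreases top→bottom as the valence shell moves farther out.
All are in group 16, so first ionization energy increases up the group.
So from lowest to highest: Se < S < O.

Se, S, O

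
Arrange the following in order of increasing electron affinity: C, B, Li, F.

B < Li < C < F

EA tends to increase across a period and decrease down a group, though the pattern is less regular than for IE or radius.
All lie in period 2; the across-period trend (electron affinity increases left to right) applies, with the exception below.
Note the exception: Li has a higher electron affinity than B, contrary to the simple trend — B's ns²np¹ configuration gives only a small electron affinity — the sparsely filled np subshell binds an added electron weakly.
Tabulated electron affinity (kJ/mol): Li 60, B 27, C 122, F 328.
So from lowest to highest: B < Li < C < F.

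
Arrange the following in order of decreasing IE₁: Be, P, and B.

Be is in period 2, group 2; B is in period 2, group 13; P is in period 3, group 15.
IE₁ increases left→right with effective nuclear charge and decreases top→bottom as the valence shell moves farther out.
Here both period and group differ, so the two effects have to be weighed against each other.
Be > B: this pair runs against the simple trend — see the exception note.
P > Be: period and group pull opposite ways; the across-period shift dominates (1012 vs 900 kJ/mol).
Note the exception: Be has a higher first ionization energy than B, contrary to the simple trend — removing B's lone 2p electron is easier than breaking Be's filled 2s².
Approximate values (kJ/mol): Be 900, B 801, P 1012.
So from highest to lowest: P > Be > B.

P, Be, B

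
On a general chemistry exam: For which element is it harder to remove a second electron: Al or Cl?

Cl

The second ionization energy removes an electron from the +1 ion. For each element: Al⁺ still has 2 valence electrons; Cl⁺ still has 6 valence electrons.
All are still removing valence electrons, so compare the +1 ions as you would atoms: IE_2 generally rises across a period (higher Z_eff) and falls down a group (larger shell), subject to the usual subshell exceptions.
Valence configurations: Al⁺ [Ne]3s², Cl⁺ [Ne]3s²3p⁴.
Approximate IE_2 values (kJ/mol): Al 1817, Cl 2298.
So the second ionization energies run Al < Cl.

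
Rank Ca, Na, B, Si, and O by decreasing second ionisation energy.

Na > O > B > Si > Ca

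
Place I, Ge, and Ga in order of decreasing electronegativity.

Ga is in period 4, group 13; Ge is in period 4, group 14; I is in period 5, group 17.
Electronegativity increases across a period and decreases down a group, tracking effective nuclear charge and atomic size.
Neither a single period nor a single group — weigh both effects.
Ge > Ga: Ge lies to the right of Ga in period 4, so the across-period effect alone puts Ge higher.
I > Ge: the two effects oppose for this pair; the across-period effect wins (2.66 vs 2.01).
Approximate values (Pauling): Ga 1.81, Ge 2.01, I 2.66.
So from highest to lowest: I > Ge > Ga.

I > Ge > Ga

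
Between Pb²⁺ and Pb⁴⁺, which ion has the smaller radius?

Pb⁴⁺

Both ions have Z = 82 protons, but Pb⁴⁺ has lost more electrons, so its remaining electrons feel a larger effective nuclear charge per electron and are pulled in more tightly.
Higher positive charge → smaller ion, so Pb²⁺ > Pb⁴⁺.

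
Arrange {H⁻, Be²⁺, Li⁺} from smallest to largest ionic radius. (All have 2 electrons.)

All of these have 2 electrons, so size is governed by nuclear charge alone: the more protons, the stronger the pull on the same electron cloud, and the smaller the ion.
Nuclear charges: Be²⁺ (Z=4), Li⁺ (Z=3), H⁻ (Z=1).
Smallest to largest: Be²⁺ < Li⁺ < H⁻.

Be²⁺, Li⁺, H⁻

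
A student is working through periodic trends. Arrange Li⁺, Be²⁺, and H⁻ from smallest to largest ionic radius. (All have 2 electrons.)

All of these have 2 electrons, so size is governed by nuclear charge alone: the more protons, the stronger the pull on the same electron cloud, and the smaller the ion.
Nuclear charges: Be²⁺ (Z=4), Li⁺ (Z=3), H⁻ (Z=1).
Smallest to largest: Be²⁺ < Li⁺ < H⁻.

Be²⁺ < Li⁺ < H⁻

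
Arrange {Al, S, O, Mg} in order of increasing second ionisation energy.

Mg < Al < S < O

Consider each +1 ion: Al⁺ still has 2 valence electrons; S⁺ still has 5 valence electrons; O⁺ still has 5 valence electrons; Mg⁺ still has 1 valence electron.
All are still removing valence electrons, so compare the +1 ions as you would atoms: IE_2 generally rises across a period (higher Z_eff) and falls down a group (larger shell), subject to the usual subshell exceptions.
Valence configurations: Al⁺ [Ne]3s², S⁺ [Ne]3s²3p³, O⁺ [He]2s²2p³, Mg⁺ [Ne]3s¹.
Approximate IE_2 values (kJ/mol): Al 1817, S 2252, O 3388, Mg 1451.
So the second ionization energies run Mg < Al < S < O.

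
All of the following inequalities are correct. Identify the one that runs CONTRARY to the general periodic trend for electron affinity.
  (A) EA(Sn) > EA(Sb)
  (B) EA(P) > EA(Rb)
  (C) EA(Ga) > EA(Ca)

The general trend: electron affinity increases across a period and decreases down a group.
(A) Sn (period 5, group 14) vs Sb (period 5, group 15): the stated order contradicts the simple trend.
(B) P (period 3, group 15) vs Rb (period 5, group 1): the stated order agrees with the simple trend.
(C) Ga (period 4, group 13) vs Ca (period 4, group 2): the stated order agrees with the simple trend.
The exception is (A): adding an electron to Sb's half-filled 5p³ is unfavourable, so Sn has the more exothermic EA.

(A)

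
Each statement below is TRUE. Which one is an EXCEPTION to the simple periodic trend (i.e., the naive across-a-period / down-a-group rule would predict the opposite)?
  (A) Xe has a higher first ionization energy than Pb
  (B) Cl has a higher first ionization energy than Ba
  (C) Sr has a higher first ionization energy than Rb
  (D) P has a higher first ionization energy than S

(D)

The general trend: first ionization energy increases across a period and decreases down a group.
(A) Xe (period 5, group 18) vs Pb (period 6, group 14): the stated order agrees with the simple trend.
(B) Cl (period 3, group 17) vs Ba (period 6, group 2): the stated order agrees with the simple trend.
(C) Sr (period 5, group 2) vs Rb (period 5, group 1): the stated order agrees with the simple trend.
(D) P (period 3, group 15) vs S (period 3, group 16): the stated order contradicts the simple trend.
The exception is (D): S (3p⁴) ionizes more easily than half-filled P (3p³) because the paired 3p electron in S is pushed out by e⁻–e⁻ repulsion.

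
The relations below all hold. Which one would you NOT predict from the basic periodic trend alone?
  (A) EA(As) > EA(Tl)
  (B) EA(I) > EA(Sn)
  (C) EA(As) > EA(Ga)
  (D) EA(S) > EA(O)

(D)

The general trend: electron affinity increases across a period and decreases down a group.
(A) As (period 4, group 15) vs Tl (period 6, group 13): the stated order agrees with the simple trend.
(B) I (period 5, group 17) vs Sn (period 5, group 14): the stated order agrees with the simple trend.
(C) As (period 4, group 15) vs Ga (period 4, group 13): the stated order agrees with the simple trend.
(D) S (period 3, group 16) vs O (period 2, group 16): the stated order contradicts the simple trend.
The exception is (D): the compact 2p subshell of O repels the added electron more than S's larger 3p does.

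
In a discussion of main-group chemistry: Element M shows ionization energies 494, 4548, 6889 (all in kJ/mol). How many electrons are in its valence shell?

1

Look for the largest jump between consecutive ionization energies: IE2/IE1 ≈ 9.2, far larger than any earlier ratio.
That jump marks the point where a core electron is being removed. So the atom has 1 valence electron.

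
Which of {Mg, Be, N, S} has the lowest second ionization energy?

The second ionization energy removes an electron from the +1 ion. For each element: Mg⁺ still has 1 valence electron; Be⁺ still has 1 valence electron; N⁺ still has 4 valence electrons; S⁺ still has 5 valence electrons.
All are still removing valence electrons, so compare the +1 ions as you would atoms: IE_2 generally rises across a period (higher Z_eff) and falls down a group (larger shell), subject to the usual subshell exceptions.
Valence configurations: Mg⁺ [Ne]3s¹, Be⁺ [He]2s¹, N⁺ [He]2s²2p², S⁺ [Ne]3s²3p³.
Approximate IE_2 values (kJ/mol): Mg 1451, Be 1757, N 2856, S 2252.
Overall IE_2 order: Mg < Be < S < N.

Mg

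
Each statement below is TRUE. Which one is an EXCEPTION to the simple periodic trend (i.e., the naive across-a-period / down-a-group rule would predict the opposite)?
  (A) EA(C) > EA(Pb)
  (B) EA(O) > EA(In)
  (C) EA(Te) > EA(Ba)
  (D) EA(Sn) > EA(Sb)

The general trend: electron affinity increases across a period and decreases down a group.
(A) C (period 2, group 14) vs Pb (period 6, group 14): the stated order agrees with the simple trend.
(B) O (period 2, group 16) vs In (period 5, group 13): the stated order agrees with the simple trend.
(C) Te (period 5, group 16) vs Ba (period 6, group 2): the stated order agrees with the simple trend.
(D) Sn (period 5, group 14) vs Sb (period 5, group 15): the stated order contradicts the simple trend.
The exception is (D): adding an electron to Sb's half-filled 5p³ is unfavourable, so Sn has the more exothermic EA.

(D)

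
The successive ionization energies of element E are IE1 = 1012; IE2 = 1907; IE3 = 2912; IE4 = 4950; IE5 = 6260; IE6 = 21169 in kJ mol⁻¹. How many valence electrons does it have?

Look for the largest jump between consecutive ionization energies: IE6/IE5 ≈ 3.4, far larger than any earlier ratio.
That jump marks the point where a core electron is being removed. So the atom has 5 valence electrons.

5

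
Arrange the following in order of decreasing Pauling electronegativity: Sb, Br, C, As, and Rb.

Br > C > As > Sb > Rb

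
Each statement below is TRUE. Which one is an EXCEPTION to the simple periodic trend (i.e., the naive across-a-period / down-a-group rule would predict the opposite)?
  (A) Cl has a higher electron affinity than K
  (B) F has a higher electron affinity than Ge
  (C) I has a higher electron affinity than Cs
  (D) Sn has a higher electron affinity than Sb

(D)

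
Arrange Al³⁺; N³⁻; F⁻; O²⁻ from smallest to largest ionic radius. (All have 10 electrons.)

Al³⁺ < F⁻ < O²⁻ < N³⁻

All of these have 10 electrons, so size is governed by nuclear charge alone: the more protons, the stronger the pull on the same electron cloud, and the smaller the ion.
Nuclear charges: Al³⁺ (Z=13), F⁻ (Z=9), O²⁻ (Z=8), N³⁻ (Z=7).
Smallest to largest: Al³⁺ < F⁻ < O²⁻ < N³⁻.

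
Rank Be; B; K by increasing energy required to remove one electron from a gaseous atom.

Be is in period 2, group 2; B is in period 2, group 13; K is in period 4, group 1.
Removing the outermost electron gets harder across a period and easier down a group.
These span different periods and groups, so the two trends combine.
B > K: relative to K, both the across-period and down-group shifts push B's first ionization energy up.
Be > B: this pair runs against the simple trend — see the exception note.
Note the exception: Be has a higher first ionization energy than B, contrary to the simple trend — removing B's lone 2p electron is easier than breaking Be's filled 2s².
Tabulated first ionization energy (kJ/mol): Be 900, B 801, K 419.
So from lowest to highest: K < B < Be.

K, B, Be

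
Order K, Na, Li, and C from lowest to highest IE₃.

K < C < Na < Li

Consider each +2 ion: K²⁺ is already 1 electron into the core; Na²⁺ is already 1 electron into the core; Li²⁺ is already 1 electron into the core; C²⁺ still has 2 valence electrons.
Usually core removal costs more than valence removal, but here the competition is close: a tightly held n=2 valence electron can cost more to remove than an n=3 core electron, so the actual values have to decide it.
The numbers (kJ/mol): K 4420, Na 6910, Li 11815, C 4620.
So the third ionization energies run K < C < Na < Li.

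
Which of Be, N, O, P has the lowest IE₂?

Be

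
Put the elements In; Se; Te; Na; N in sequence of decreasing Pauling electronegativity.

N > Se > Te > In > Na

N is in period 2, group 15; Na is in period 3, group 1; Se is in period 4, group 16; In is in period 5, group 13; Te is in period 5, group 16.
Smaller atoms with higher effective nuclear charge are more electronegative.
Here both period and group differ, so the two effects have to be weighed against each other.
In > Na: the two effects oppose for this pair; the across-period effect wins (1.78 vs 0.93).
Te > In: both are in period 5; the period trend gives Te the larger value.
Se > Te: they share group 16; the group trend gives Se the larger value.
N > Se: the two effects oppose for this pair; the down-group effect wins (3.04 vs 2.55).
Tabulated electronegativity (Pauling): N 3.04, Na 0.93, Se 2.55, In 1.78, Te 2.10.
So from highest to lowest: N > Se > Te > In > Na.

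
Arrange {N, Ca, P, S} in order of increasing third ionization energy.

P < S < N < Ca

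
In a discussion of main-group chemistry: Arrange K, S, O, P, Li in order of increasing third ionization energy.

P < S < K < O < Li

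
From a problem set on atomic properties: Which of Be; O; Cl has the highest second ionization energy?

IE_2 is the cost of taking one more electron from the +1 cation: Be⁺ still has 1 valence electron; O⁺ still has 5 valence electrons; Cl⁺ still has 6 valence electrons.
All are still removing valence electrons, so compare the +1 ions as you would atoms: IE_2 generally rises across a period (higher Z_eff) and falls down a group (larger shell), subject to the usual subshell exceptions.
Valence configurations: Be⁺ [He]2s¹, O⁺ [He]2s²2p³, Cl⁺ [Ne]3s²3p⁴.
Approximate IE_2 values (kJ/mol): Be 1757, O 3388, Cl 2298.
Overall IE_2 order: Be < Cl < O.

O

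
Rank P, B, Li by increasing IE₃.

P < B < Li

Consider each +2 ion: P²⁺ still has 3 valence electrons; B²⁺ still has 1 valence electron; Li²⁺ is already 1 electron into the core.
Core electrons are held far more tightly than valence electrons, so Li tops the IE_3 order.
Valence configurations: P²⁺ [Ne]3s²3p¹, B²⁺ [He]2s¹.
The numbers (kJ/mol): P 2914, B 3660, Li 11815.
Putting it together, IE_3: P < B < Li.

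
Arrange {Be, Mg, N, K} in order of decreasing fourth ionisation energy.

Consider each +3 ion: Be³⁺ is already 1 electron into the core; Mg³⁺ is already 1 electron into the core; N³⁺ still has 2 valence electrons; K³⁺ is already 2 electrons into the core.
Usually core removal costs more than valence removal, but here the competition is close: a tightly held n=2 valence electron can cost more to remove than an n=3 core electron, so the actual values have to decide it.
The numbers (kJ/mol): Be 21007, Mg 10543, N 7475, K 5877.
Putting it together, IE_4: K < N < Mg < Be.

Be > Mg > N > K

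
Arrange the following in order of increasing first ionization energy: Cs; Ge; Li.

Cs < Li < Ge

Li is in period 2, group 1; Ge is in period 4, group 14; Cs is in period 6, group 1.
IE₁ increases left→right with effective nuclear charge and decreases top→bottom as the valence shell moves farther out.
Neither a single period nor a single group — weigh both effects.
Li > Cs: Li sits above Cs in group 1, so the down-group effect alone puts Li higher.
Ge > Li: period and group pull opposite ways; the across-period shift dominates (762 vs 520 kJ/mol).
Approximate values (kJ/mol): Li 520, Ge 762, Cs 376.
So from lowest to highest: Cs < Li < Ge.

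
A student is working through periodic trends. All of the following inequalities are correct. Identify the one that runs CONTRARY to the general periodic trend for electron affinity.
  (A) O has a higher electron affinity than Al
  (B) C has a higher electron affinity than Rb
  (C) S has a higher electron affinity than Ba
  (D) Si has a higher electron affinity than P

(D)

The general trend: electron affinity increases across a period and decreases down a group.
(A) O (period 2, group 16) vs Al (period 3, group 13): the stated order agrees with the simple trend.
(B) C (period 2, group 14) vs Rb (period 5, group 1): the stated order agrees with the simple trend.
(C) S (period 3, group 16) vs Ba (period 6, group 2): the stated order agrees with the simple trend.
(D) Si (period 3, group 14) vs P (period 3, group 15): the stated order contradicts the simple trend.
The exception is (D): adding an electron to P's half-filled 3p³ is unfavourable, so Si (3p²) has the more exothermic EA.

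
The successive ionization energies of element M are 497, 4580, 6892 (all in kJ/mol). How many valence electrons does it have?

1

Look for the largest jump between consecutive ionization energies: IE2/IE1 ≈ 9.2, far larger than any earlier ratio.
That jump marks the point where a core electron is being removed. So the atom has 1 valence electron.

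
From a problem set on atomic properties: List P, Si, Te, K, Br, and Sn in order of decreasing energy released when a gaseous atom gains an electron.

Br, Te, Si, Sn, P, K

Si is in period 3, group 14; P is in period 3, group 15; K is in period 4, group 1; Br is in period 4, group 17; Sn is in period 5, group 14; Te is in period 5, group 16.
Atoms with high Z_eff and room in the valence shell (especially the halogens) have the most exothermic electron affinities.
These span different periods and groups, so the two trends combine.
P > K: relative to K, both the across-period and down-group shifts push P's electron affinity up.
Sn > P: this pair runs against the simple trend — see the exception note.
Si > Sn: Si sits above Sn in group 14, so the down-group effect alone puts Si higher.
Te > Si: the two effects oppose for this pair; the across-period effect wins (190 vs 134 kJ/mol).
Br > Te: both effects reinforce here, so Br is clearly the higher of the two.
Note the exception: Sn has a higher electron affinity than P, contrary to the simple trend — adding an electron to P's half-filled np³ subshell costs electron-pairing energy.
Note the exception: Si has a higher electron affinity than P, contrary to the simple trend — adding an electron to P's half-filled 3p³ is unfavourable, so Si (3p²) has the more exothermic EA.
For reference (kJ/mol): Si 134, P 72, K 48, Br 325, Sn 107, Te 190.
So from highest to lowest: Br > Te > Si > Sn > P > K.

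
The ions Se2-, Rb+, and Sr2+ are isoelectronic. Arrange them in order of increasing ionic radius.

Sr2+, Rb+, Se2-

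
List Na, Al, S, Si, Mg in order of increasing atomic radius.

Across a period the added protons contract the valence shell; down a group each new principal shell makes the atom larger.
All lie in period 3, so atomic radius increases right to left.
So from smallest to largest: S < Si < Al < Mg < Na.

S < Si < Al < Mg < Na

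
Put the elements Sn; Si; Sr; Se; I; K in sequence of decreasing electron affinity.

Si is in period 3, group 14; K is in period 4, group 1; Se is in period 4, group 16; Sr is in period 5, group 2; Sn is in period 5, group 14; I is in period 5, group 17.
Atoms with high Z_eff and room in the valence shell (especially the halogens) have the most exothermic electron affinities.
Neither a single period nor a single group — weigh both effects.
K > Sr: period and group pull opposite ways; the down-group shift dominates (48 vs 5 kJ/mol).
Sn > K: the two effects oppose for this pair; the across-period effect wins (107 vs 48 kJ/mol).
Si > Sn: they share group 14; the group trend gives Si the larger value.
Se > Si: period and group pull opposite ways; the across-period shift dominates (195 vs 134 kJ/mol).
I > Se: the two effects oppose for this pair; the across-period effect wins (295 vs 195 kJ/mol).
For reference (kJ/mol): Si 134, K 48, Se 195, Sr 5, Sn 107, I 295.
So from highest to lowest: I > Se > Si > Sn > K > Sr.

I > Se > Si > Sn > K > Sr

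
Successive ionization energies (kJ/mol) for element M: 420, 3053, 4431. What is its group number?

Group 1

Look for the largest jump between consecutive ionization energies: IE2/IE1 ≈ 7.3, far larger than any earlier ratio.
That jump marks the point where a core electron is being removed. So the atom has 1 valence electron.
A main-group element with 1 valence electron is in group 1.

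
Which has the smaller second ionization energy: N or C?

After 1 electron has been removed, what remains? N⁺ still has 4 valence electrons; C⁺ still has 3 valence electrons.
All are still removing valence electrons, so compare the +1 ions as you would atoms: IE_2 generally rises across a period (higher Z_eff) and falls down a group (larger shell), subject to the usual subshell exceptions.
Valence configurations: N⁺ [He]2s²2p², C⁺ [He]2s²2p¹.
Approximate IE_2 values (kJ/mol): N 2856, C 2353.
So the second ionization energies run C < N.

C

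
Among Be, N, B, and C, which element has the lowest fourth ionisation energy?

The fourth ionization energy removes an electron from the +3 ion. For each element: Be³⁺ is already 1 electron into the core; N³⁺ still has 2 valence electrons; B³⁺ is the bare [He] core; C³⁺ still has 1 valence electron.
Pulling an electron out of a noble-gas core costs far more than removing a remaining valence electron, so Be and B sit at the high end of IE_4.
Valence configurations: N³⁺ [He]2s², C³⁺ [He]2s¹.
Approximate IE_4 values (kJ/mol): Be 21007, N 7475, B 25026, C 6223.
Putting it together, IE_4: C < N < Be < B.

C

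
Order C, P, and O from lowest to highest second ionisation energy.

The second ionization energy removes an electron from the +1 ion. For each element: C⁺ still has 3 valence electrons; P⁺ still has 4 valence electrons; O⁺ still has 5 valence electrons.
All are still removing valence electrons, so compare the +1 ions as you would atoms: IE_2 generally rises across a period (higher Z_eff) and falls down a group (larger shell), subject to the usual subshell exceptions.
Valence configurations: C⁺ [He]2s²2p¹, P⁺ [Ne]3s²3p², O⁺ [He]2s²2p³.
The numbers (kJ/mol): C 2353, P 1907, O 3388.
So the second ionization energies run P < C < O.

P, C, O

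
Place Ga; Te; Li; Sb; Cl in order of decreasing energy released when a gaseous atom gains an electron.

Cl, Te, Sb, Li, Ga

Li is in period 2, group 1; Cl is in period 3, group 17; Ga is in period 4, group 13; Sb is in period 5, group 15; Te is in period 5, group 16.
EA tends to increase across a period and decrease down a group, though the pattern is less regular than for IE or radius.
These span different periods and groups, so the two trends combine.
Li > Ga: the two effects oppose for this pair; the down-group effect wins (60 vs 29 kJ/mol).
Sb > Li: the two effects oppose for this pair; the across-period effect wins (103 vs 60 kJ/mol).
Te > Sb: both are in period 5; the period trend gives Te the larger value.
Cl > Te: relative to Te, both the across-period and down-group shifts push Cl's electron affinity up.
For reference (kJ/mol): Li 60, Cl 349, Ga 29, Sb 103, Te 190.
So from highest to lowest: Cl > Te > Sb > Li > Ga.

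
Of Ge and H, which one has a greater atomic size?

Ge

H is in period 1, group 1; Ge is in period 4, group 14.
Radius decreases left→right (rising Z_eff, same n) and increases top→bottom (higher n).
These span different periods and groups, so the two trends combine.
Ge > H: the two effects oppose for this pair; the down-group effect wins (121 vs 32 pm).
Tabulated atomic radius (pm): H 32, Ge 121.
So Ge has the greater atomic size (Ge > H).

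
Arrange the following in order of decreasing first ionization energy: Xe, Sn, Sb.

Sn is in period 5, group 14; Sb is in period 5, group 15; Xe is in period 5, group 18.
Across a period the outer electron is held more tightly (higher IE₁); down a group it sits in a higher shell, more shielded, and comes off more easily.
All lie in period 5, so first ionization energy increases left to right.
So from highest to lowest: Xe > Sb > Sn.

Xe > Sb > Sn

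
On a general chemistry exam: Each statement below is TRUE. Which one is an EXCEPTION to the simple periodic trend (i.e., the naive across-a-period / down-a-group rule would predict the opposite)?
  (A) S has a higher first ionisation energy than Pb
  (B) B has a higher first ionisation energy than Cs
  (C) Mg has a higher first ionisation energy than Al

The general trend: first ionisation energy increases across a period and decreases down a group.
(A) S (period 3, group 16) vs Pb (period 6, group 14): the stated order agrees with the simple trend.
(B) B (period 2, group 13) vs Cs (period 6, group 1): the stated order agrees with the simple trend.
(C) Mg (period 3, group 2) vs Al (period 3, group 13): the stated order contradicts the simple trend.
The exception is (C): Al's single 3p electron is easier to remove than one from Mg's filled 3s².

(C)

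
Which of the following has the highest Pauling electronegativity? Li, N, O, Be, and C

Li is in period 2, group 1; Be is in period 2, group 2; C is in period 2, group 14; N is in period 2, group 15; O is in period 2, group 16.
Electronegativity increases across a period and decreases down a group, tracking effective nuclear charge and atomic size.
All lie in period 2, so electronegativity increases left to right.
The highest Pauling electronegativity among these belongs to O.

O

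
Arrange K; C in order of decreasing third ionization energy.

C, K

The third ionization energy removes an electron from the +2 ion. For each element: K²⁺ is already 1 electron into the core; C²⁺ still has 2 valence electrons.
Usually core removal costs more than valence removal, but here the competition is close: a tightly held n=2 valence electron can cost more to remove than an n=3 core electron, so the actual values have to decide it.
Tabulated IE_3 (kJ/mol): K 4420, C 4620.
So the third ionization energies run K < C.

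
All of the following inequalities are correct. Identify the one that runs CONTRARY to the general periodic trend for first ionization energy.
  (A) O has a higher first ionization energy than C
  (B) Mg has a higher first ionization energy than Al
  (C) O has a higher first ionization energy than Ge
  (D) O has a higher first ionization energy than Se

The general trend: first ionization energy increases across a period and decreases down a group.
(A) O (period 2, group 16) vs C (period 2, group 14): the stated order agrees with the simple trend.
(B) Mg (period 3, group 2) vs Al (period 3, group 13): the stated order contradicts the simple trend.
(C) O (period 2, group 16) vs Ge (period 4, group 14): the stated order agrees with the simple trend.
(D) O (period 2, group 16) vs Se (period 4, group 16): the stated order agrees with the simple trend.
The exception is (B): Al's single 3p electron is easier to remove than one from Mg's filled 3s².

(B)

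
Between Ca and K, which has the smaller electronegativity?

Electronegativity increases across a period and decreases down a group, tracking effective nuclear charge and atomic size.
All lie in period 4, so electronegativity increases left to right.
So K has the smaller electronegativity (K < Ca).

K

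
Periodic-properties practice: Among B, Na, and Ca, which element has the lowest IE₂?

After 1 electron has been removed, what remains? B⁺ still has 2 valence electrons; Na⁺ is the bare [Ne] core; Ca⁺ still has 1 valence electron.
Core electrons are held far more tightly than valence electrons, so Na tops the IE_2 order.
Valence configurations: B⁺ [He]2s², Ca⁺ [Ar]4s¹.
Tabulated IE_2 (kJ/mol): B 2427, Na 4562, Ca 1145.
Overall IE_2 order: Ca < B < Na.

Ca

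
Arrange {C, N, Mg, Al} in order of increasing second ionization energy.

Mg < Al < C < N

After 1 electron has been removed, what remains? C⁺ still has 3 valence electrons; N⁺ still has 4 valence electrons; Mg⁺ still has 1 valence electron; Al⁺ still has 2 valence electrons.
All are still removing valence electrons, so compare the +1 ions as you would atoms: IE_2 generally rises across a period (higher Z_eff) and falls down a group (larger shell), subject to the usual subshell exceptions.
Valence configurations: C⁺ [He]2s²2p¹, N⁺ [He]2s²2p², Mg⁺ [Ne]3s¹, Al⁺ [Ne]3s².
Approximate IE_2 values (kJ/mol): C 2353, N 2856, Mg 1451, Al 1817.
Putting it together, IE_2: Mg < Al < C < N.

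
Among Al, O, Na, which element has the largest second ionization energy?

Na

IE_2 is the cost of taking one more electron from the +1 cation: Al⁺ still has 2 valence electrons; O⁺ still has 5 valence electrons; Na⁺ is the bare [Ne] core.
Core electrons are held far more tightly than valence electrons, so Na tops the IE_2 order.
Valence configurations: Al⁺ [Ne]3s², O⁺ [He]2s²2p³.
Approximate IE_2 values (kJ/mol): Al 1817, O 3388, Na 4562.
Putting it together, IE_2: Al < O < Na.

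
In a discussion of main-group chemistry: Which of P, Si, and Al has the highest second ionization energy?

After 1 electron has been removed, what remains? P⁺ still has 4 valence electrons; Si⁺ still has 3 valence electrons; Al⁺ still has 2 valence electrons.
All are still removing valence electrons, so compare the +1 ions as you would atoms: IE_2 generally rises across a period (higher Z_eff) and falls down a group (larger shell), subject to the usual subshell exceptions.
Valence configurations: P⁺ [Ne]3s²3p², Si⁺ [Ne]3s²3p¹, Al⁺ [Ne]3s².
Si⁺ loses a lone 3p electron whereas Al⁺ must break into a filled 3s² pair, so IE_2(Al) > IE_2(Si) even though Si has the higher nuclear charge.
Approximate IE_2 values (kJ/mol): P 1907, Si 1577, Al 1817.
So the second ionization energies run Si < Al < P.

P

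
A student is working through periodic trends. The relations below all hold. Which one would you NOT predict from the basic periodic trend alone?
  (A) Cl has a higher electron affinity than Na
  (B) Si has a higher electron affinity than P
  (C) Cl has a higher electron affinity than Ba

The general trend: electron affinity increases across a period and decreases down a group.
(A) Cl (period 3, group 17) vs Na (period 3, group 1): the stated order agrees with the simple trend.
(B) Si (period 3, group 14) vs P (period 3, group 15): the stated order contradicts the simple trend.
(C) Cl (period 3, group 17) vs Ba (period 6, group 2): the stated order agrees with the simple trend.
The exception is (B): adding an electron to P's half-filled 3p³ is unfavourable, so Si (3p²) has the more exothermic EA.

(B)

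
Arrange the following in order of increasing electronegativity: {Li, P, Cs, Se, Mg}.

Cs < Li < Mg < P < Se

Li is in period 2, group 1; Mg is in period 3, group 2; P is in period 3, group 15; Se is in period 4, group 16; Cs is in period 6, group 1.
Electronegativity increases across a period and decreases down a group, tracking effective nuclear charge and atomic size.
Neither a single period nor a single group — weigh both effects.
Li > Cs: Li sits above Cs in group 1, so the down-group effect alone puts Li higher.
Mg > Li: the two effects oppose for this pair; the across-period effect wins (1.31 vs 0.98).
P > Mg: both are in period 3; the period trend gives P the larger value.
Se > P: the two effects oppose for this pair; the across-period effect wins (2.55 vs 2.19).
Tabulated electronegativity (Pauling): Li 0.98, Mg 1.31, P 2.19, Se 2.55, Cs 0.79.
So from lowest to highest: Cs < Li < Mg < P < Se.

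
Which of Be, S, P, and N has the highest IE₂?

N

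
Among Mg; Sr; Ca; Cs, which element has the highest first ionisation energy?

Mg is in period 3, group 2; Ca is in period 4, group 2; Sr is in period 5, group 2; Cs is in period 6, group 1.
Across a period the outer electron is held more tightly (higher IE₁); down a group it sits in a higher shell, more shielded, and comes off more easily.
These span different periods and groups, so the two trends combine.
Sr > Cs: both effects reinforce here, so Sr is clearly the higher of the two.
Ca > Sr: they share group 2; the group trend gives Ca the larger value.
Mg > Ca: they share group 2; the group trend gives Mg the larger value.
Tabulated first ionization energy (kJ/mol): Mg 738, Ca 590, Sr 550, Cs 376.
The highest first ionisation energy among these belongs to Mg.

Mg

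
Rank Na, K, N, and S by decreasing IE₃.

Na > N > K > S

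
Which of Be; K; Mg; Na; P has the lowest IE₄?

Consider each +3 ion: Be³⁺ is already 1 electron into the core; K³⁺ is already 2 electrons into the core; Mg³⁺ is already 1 electron into the core; Na³⁺ is already 2 electrons into the core; P³⁺ still has 2 valence electrons.
Pulling an electron out of a noble-gas core costs far more than removing a remaining valence electron, so K, Na, Mg and Be sit at the high end of IE_4.
Approximate IE_4 values (kJ/mol): Be 21007, K 5877, Mg 10543, Na 9543, P 4964.
Putting it together, IE_4: P < K < Na < Mg < Be.

P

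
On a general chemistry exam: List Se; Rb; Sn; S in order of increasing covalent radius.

S < Se < Sn < Rb

S is in period 3, group 16; Se is in period 4, group 16; Rb is in period 5, group 1; Sn is in period 5, group 14.
Radius decreases left→right (rising Z_eff, same n) and increases top→bottom (higher n).
Here both period and group differ, so the two effects have to be weighed against each other.
Se > S: they share group 16; the group trend gives Se the larger value.
Sn > Se: both effects reinforce here, so Sn is clearly the larger of the two.
Rb > Sn: both are in period 5; the period trend gives Rb the larger value.
Tabulated atomic radius (pm): S 103, Se 116, Rb 210, Sn 140.
So from smallest to largest: S < Se < Sn < Rb.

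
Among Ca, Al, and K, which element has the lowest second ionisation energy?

Ca

After 1 electron has been removed, what remains? Ca⁺ still has 1 valence electron; Al⁺ still has 2 valence electrons; K⁺ is the bare [Ar] core.
Core electrons are held far more tightly than valence electrons, so K tops the IE_2 order.
Valence configurations: Ca⁺ [Ar]4s¹, Al⁺ [Ne]3s².
Tabulated IE_2 (kJ/mol): Ca 1145, Al 1817, K 3052.
Hence IE_2: Ca < Al < K.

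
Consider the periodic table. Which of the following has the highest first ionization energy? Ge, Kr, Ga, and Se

Kr

Ga is in period 4, group 13; Ge is in period 4, group 14; Se is in period 4, group 16; Kr is in period 4, group 18.
Removing the outermost electron gets harder across a period and easier down a group.
All lie in period 4, so first ionization energy increases left to right.
The highest first ionization energy among these belongs to Kr.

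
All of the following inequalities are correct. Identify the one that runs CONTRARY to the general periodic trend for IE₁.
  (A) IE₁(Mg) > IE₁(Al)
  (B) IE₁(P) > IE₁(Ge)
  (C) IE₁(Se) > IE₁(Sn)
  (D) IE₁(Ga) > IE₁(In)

The general trend: IE₁ increases across a period and decreases down a group.
(A) Mg (period 3, group 2) vs Al (period 3, group 13): the stated order contradicts the simple trend.
(B) P (period 3, group 15) vs Ge (period 4, group 14): the stated order agrees with the simple trend.
(C) Se (period 4, group 16) vs Sn (period 5, group 14): the stated order agrees with the simple trend.
(D) Ga (period 4, group 13) vs In (period 5, group 13): the stated order agrees with the simple trend.
The exception is (A): Al's single 3p electron is easier to remove than one from Mg's filled 3s².

(A)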